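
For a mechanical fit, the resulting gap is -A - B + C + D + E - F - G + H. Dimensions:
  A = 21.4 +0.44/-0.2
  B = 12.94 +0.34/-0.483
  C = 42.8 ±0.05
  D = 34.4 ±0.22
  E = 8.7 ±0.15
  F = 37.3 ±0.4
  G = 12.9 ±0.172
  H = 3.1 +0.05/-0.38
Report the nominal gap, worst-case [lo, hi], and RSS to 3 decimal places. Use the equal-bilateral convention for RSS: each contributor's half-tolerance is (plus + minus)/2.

nominal=4.460 wc=[2.308,6.185] rss=0.762

Stack each dimension's contribution:
  -A: nom -21.400 → Σnom=-21.400; wc +0.200/-0.440 → slack +0.200/-0.440; half-tol=0.320, Σhalf²=0.102400
  -B: nom -12.940 → Σnom=-34.340; wc +0.483/-0.340 → slack +0.683/-0.780; half-tol=0.411, Σhalf²=0.271732
  +C: nom +42.800 → Σnom=8.460; wc +0.050/-0.050 → slack +0.733/-0.830; half-tol=0.050, Σhalf²=0.274232
  +D: nom +34.400 → Σnom=42.860; wc +0.220/-0.220 → slack +0.953/-1.050; half-tol=0.220, Σhalf²=0.322632
  +E: nom +8.700 → Σnom=51.560; wc +0.150/-0.150 → slack +1.103/-1.200; half-tol=0.150, Σhalf²=0.345132
  -F: nom -37.300 → Σnom=14.260; wc +0.400/-0.400 → slack +1.503/-1.600; half-tol=0.400, Σhalf²=0.505132
  -G: nom -12.900 → Σnom=1.360; wc +0.172/-0.172 → slack +1.675/-1.772; half-tol=0.172, Σhalf²=0.534716
  +H: nom +3.100 → Σnom=4.460; wc +0.050/-0.380 → slack +1.725/-2.152; half-tol=0.215, Σhalf²=0.580941
Nominal = 4.460. Worst-case = [4.460 - 2.152, 4.460 + 1.725] = [2.308, 6.185]. RSS = √0.580941 = 0.762.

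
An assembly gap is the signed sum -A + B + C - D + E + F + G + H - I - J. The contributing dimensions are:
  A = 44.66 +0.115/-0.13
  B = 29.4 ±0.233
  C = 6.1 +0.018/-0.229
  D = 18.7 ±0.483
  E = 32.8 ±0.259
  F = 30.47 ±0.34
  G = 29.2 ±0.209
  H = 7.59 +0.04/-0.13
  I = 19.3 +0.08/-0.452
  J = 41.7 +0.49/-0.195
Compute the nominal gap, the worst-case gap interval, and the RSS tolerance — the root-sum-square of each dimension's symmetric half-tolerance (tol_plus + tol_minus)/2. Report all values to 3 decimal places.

Stack each dimension's contribution:
  -A: nom -44.660 → Σnom=-44.660; wc +0.130/-0.115 → slack +0.130/-0.115; half-tol=0.122, Σhalf²=0.015006
  +B: nom +29.400 → Σnom=-15.260; wc +0.233/-0.233 → slack +0.363/-0.348; half-tol=0.233, Σhalf²=0.069295
  +C: nom +6.100 → Σnom=-9.160; wc +0.018/-0.229 → slack +0.381/-0.577; half-tol=0.123, Σhalf²=0.084547
  -D: nom -18.700 → Σnom=-27.860; wc +0.483/-0.483 → slack +0.864/-1.060; half-tol=0.483, Σhalf²=0.317836
  +E: nom +32.800 → Σnom=4.940; wc +0.259/-0.259 → slack +1.123/-1.319; half-tol=0.259, Σhalf²=0.384917
  +F: nom +30.470 → Σnom=35.410; wc +0.340/-0.340 → slack +1.463/-1.659; half-tol=0.340, Σhalf²=0.500517
  +G: nom +29.200 → Σnom=64.610; wc +0.209/-0.209 → slack +1.672/-1.868; half-tol=0.209, Σhalf²=0.544198
  +H: nom +7.590 → Σnom=72.200; wc +0.040/-0.130 → slack +1.712/-1.998; half-tol=0.085, Σhalf²=0.551423
  -I: nom -19.300 → Σnom=52.900; wc +0.452/-0.080 → slack +2.164/-2.078; half-tol=0.266, Σhalf²=0.622179
  -J: nom -41.700 → Σnom=11.200; wc +0.195/-0.490 → slack +2.359/-2.568; half-tol=0.343, Σhalf²=0.739486
Nominal = 11.200. Worst-case = [11.200 - 2.568, 11.200 + 2.359] = [8.632, 13.559]. RSS = √0.739486 = 0.860.

nominal=11.200 wc=[8.632,13.559] rss=0.860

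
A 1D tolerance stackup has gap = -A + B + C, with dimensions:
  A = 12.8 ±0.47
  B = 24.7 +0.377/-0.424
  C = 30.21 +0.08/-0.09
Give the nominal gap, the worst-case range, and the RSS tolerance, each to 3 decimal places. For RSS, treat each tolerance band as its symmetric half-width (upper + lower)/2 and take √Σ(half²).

Stack each dimension's contribution:
  -A: nom -12.800 → Σnom=-12.800; wc +0.470/-0.470 → slack +0.470/-0.470; half-tol=0.470, Σhalf²=0.220900
  +B: nom +24.700 → Σnom=11.900; wc +0.377/-0.424 → slack +0.847/-0.894; half-tol=0.400, Σhalf²=0.381300
  +C: nom +30.210 → Σnom=42.110; wc +0.080/-0.090 → slack +0.927/-0.984; half-tol=0.085, Σhalf²=0.388525
Nominal = 42.110. Worst-case = [42.110 - 0.984, 42.110 + 0.927] = [41.126, 43.037]. RSS = √0.388525 = 0.623.

nominal=42.110 wc=[41.126,43.037] rss=0.623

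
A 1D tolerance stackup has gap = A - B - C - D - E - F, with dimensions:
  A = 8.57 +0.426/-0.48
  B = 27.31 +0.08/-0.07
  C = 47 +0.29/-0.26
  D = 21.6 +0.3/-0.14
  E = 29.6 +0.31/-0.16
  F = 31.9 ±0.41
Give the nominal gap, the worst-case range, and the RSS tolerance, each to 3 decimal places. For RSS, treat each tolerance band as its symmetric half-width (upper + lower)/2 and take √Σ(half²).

nominal=-148.840 wc=[-150.710,-147.374] rss=0.747

Stack each dimension's contribution:
  +A: nom +8.570 → Σnom=8.570; wc +0.426/-0.480 → slack +0.426/-0.480; half-tol=0.453, Σhalf²=0.205209
  -B: nom -27.310 → Σnom=-18.740; wc +0.070/-0.080 → slack +0.496/-0.560; half-tol=0.075, Σhalf²=0.210834
  -C: nom -47.000 → Σnom=-65.740; wc +0.260/-0.290 → slack +0.756/-0.850; half-tol=0.275, Σhalf²=0.286459
  -D: nom -21.600 → Σnom=-87.340; wc +0.140/-0.300 → slack +0.896/-1.150; half-tol=0.220, Σhalf²=0.334859
  -E: nom -29.600 → Σnom=-116.940; wc +0.160/-0.310 → slack +1.056/-1.460; half-tol=0.235, Σhalf²=0.390084
  -F: nom -31.900 → Σnom=-148.840; wc +0.410/-0.410 → slack +1.466/-1.870; half-tol=0.410, Σhalf²=0.558184
Nominal = -148.840. Worst-case = [-148.840 - 1.870, -148.840 + 1.466] = [-150.710, -147.374]. RSS = √0.558184 = 0.747.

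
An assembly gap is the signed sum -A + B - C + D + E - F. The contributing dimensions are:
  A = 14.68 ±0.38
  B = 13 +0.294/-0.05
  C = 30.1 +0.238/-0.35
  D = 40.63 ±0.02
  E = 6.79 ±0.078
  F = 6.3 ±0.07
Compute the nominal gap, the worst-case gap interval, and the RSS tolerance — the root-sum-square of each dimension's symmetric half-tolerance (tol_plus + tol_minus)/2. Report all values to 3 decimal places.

Stack each dimension's contribution:
  -A: nom -14.680 → Σnom=-14.680; wc +0.380/-0.380 → slack +0.380/-0.380; half-tol=0.380, Σhalf²=0.144400
  +B: nom +13.000 → Σnom=-1.680; wc +0.294/-0.050 → slack +0.674/-0.430; half-tol=0.172, Σhalf²=0.173984
  -C: nom -30.100 → Σnom=-31.780; wc +0.350/-0.238 → slack +1.024/-0.668; half-tol=0.294, Σhalf²=0.260420
  +D: nom +40.630 → Σnom=8.850; wc +0.020/-0.020 → slack +1.044/-0.688; half-tol=0.020, Σhalf²=0.260820
  +E: nom +6.790 → Σnom=15.640; wc +0.078/-0.078 → slack +1.122/-0.766; half-tol=0.078, Σhalf²=0.266904
  -F: nom -6.300 → Σnom=9.340; wc +0.070/-0.070 → slack +1.192/-0.836; half-tol=0.070, Σhalf²=0.271804
Nominal = 9.340. Worst-case = [9.340 - 0.836, 9.340 + 1.192] = [8.504, 10.532]. RSS = √0.271804 = 0.521.

nominal=9.340 wc=[8.504,10.532] rss=0.521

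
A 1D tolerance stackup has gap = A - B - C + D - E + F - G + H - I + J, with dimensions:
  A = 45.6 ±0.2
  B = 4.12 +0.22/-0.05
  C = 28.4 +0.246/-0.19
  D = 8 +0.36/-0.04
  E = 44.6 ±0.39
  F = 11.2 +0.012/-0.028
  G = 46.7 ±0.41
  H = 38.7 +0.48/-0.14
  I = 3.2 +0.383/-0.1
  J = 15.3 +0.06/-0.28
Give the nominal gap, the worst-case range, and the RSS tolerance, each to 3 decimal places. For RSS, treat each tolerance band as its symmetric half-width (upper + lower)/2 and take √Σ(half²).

Stack each dimension's contribution:
  +A: nom +45.600 → Σnom=45.600; wc +0.200/-0.200 → slack +0.200/-0.200; half-tol=0.200, Σhalf²=0.040000
  -B: nom -4.120 → Σnom=41.480; wc +0.050/-0.220 → slack +0.250/-0.420; half-tol=0.135, Σhalf²=0.058225
  -C: nom -28.400 → Σnom=13.080; wc +0.190/-0.246 → slack +0.440/-0.666; half-tol=0.218, Σhalf²=0.105749
  +D: nom +8.000 → Σnom=21.080; wc +0.360/-0.040 → slack +0.800/-0.706; half-tol=0.200, Σhalf²=0.145749
  -E: nom -44.600 → Σnom=-23.520; wc +0.390/-0.390 → slack +1.190/-1.096; half-tol=0.390, Σhalf²=0.297849
  +F: nom +11.200 → Σnom=-12.320; wc +0.012/-0.028 → slack +1.202/-1.124; half-tol=0.020, Σhalf²=0.298249
  -G: nom -46.700 → Σnom=-59.020; wc +0.410/-0.410 → slack +1.612/-1.534; half-tol=0.410, Σhalf²=0.466349
  +H: nom +38.700 → Σnom=-20.320; wc +0.480/-0.140 → slack +2.092/-1.674; half-tol=0.310, Σhalf²=0.562449
  -I: nom -3.200 → Σnom=-23.520; wc +0.100/-0.383 → slack +2.192/-2.057; half-tol=0.241, Σhalf²=0.620771
  +J: nom +15.300 → Σnom=-8.220; wc +0.060/-0.280 → slack +2.252/-2.337; half-tol=0.170, Σhalf²=0.649671
Nominal = -8.220. Worst-case = [-8.220 - 2.337, -8.220 + 2.252] = [-10.557, -5.968]. RSS = √0.649671 = 0.806.

nominal=-8.220 wc=[-10.557,-5.968] rss=0.806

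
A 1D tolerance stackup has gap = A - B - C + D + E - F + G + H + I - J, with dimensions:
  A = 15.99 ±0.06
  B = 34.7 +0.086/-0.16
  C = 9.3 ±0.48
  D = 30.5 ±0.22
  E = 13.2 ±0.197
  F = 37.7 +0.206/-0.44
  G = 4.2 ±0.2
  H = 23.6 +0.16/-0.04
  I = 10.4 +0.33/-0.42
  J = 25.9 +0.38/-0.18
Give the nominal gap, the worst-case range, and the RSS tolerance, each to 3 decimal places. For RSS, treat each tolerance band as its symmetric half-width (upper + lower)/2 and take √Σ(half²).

Stack each dimension's contribution:
  +A: nom +15.990 → Σnom=15.990; wc +0.060/-0.060 → slack +0.060/-0.060; half-tol=0.060, Σhalf²=0.003600
  -B: nom -34.700 → Σnom=-18.710; wc +0.160/-0.086 → slack +0.220/-0.146; half-tol=0.123, Σhalf²=0.018729
  -C: nom -9.300 → Σnom=-28.010; wc +0.480/-0.480 → slack +0.700/-0.626; half-tol=0.480, Σhalf²=0.249129
  +D: nom +30.500 → Σnom=2.490; wc +0.220/-0.220 → slack +0.920/-0.846; half-tol=0.220, Σhalf²=0.297529
  +E: nom +13.200 → Σnom=15.690; wc +0.197/-0.197 → slack +1.117/-1.043; half-tol=0.197, Σhalf²=0.336338
  -F: nom -37.700 → Σnom=-22.010; wc +0.440/-0.206 → slack +1.557/-1.249; half-tol=0.323, Σhalf²=0.440667
  +G: nom +4.200 → Σnom=-17.810; wc +0.200/-0.200 → slack +1.757/-1.449; half-tol=0.200, Σhalf²=0.480667
  +H: nom +23.600 → Σnom=5.790; wc +0.160/-0.040 → slack +1.917/-1.489; half-tol=0.100, Σhalf²=0.490667
  +I: nom +10.400 → Σnom=16.190; wc +0.330/-0.420 → slack +2.247/-1.909; half-tol=0.375, Σhalf²=0.631292
  -J: nom -25.900 → Σnom=-9.710; wc +0.180/-0.380 → slack +2.427/-2.289; half-tol=0.280, Σhalf²=0.709692
Nominal = -9.710. Worst-case = [-9.710 - 2.289, -9.710 + 2.427] = [-11.999, -7.283]. RSS = √0.709692 = 0.842.

nominal=-9.710 wc=[-11.999,-7.283] rss=0.842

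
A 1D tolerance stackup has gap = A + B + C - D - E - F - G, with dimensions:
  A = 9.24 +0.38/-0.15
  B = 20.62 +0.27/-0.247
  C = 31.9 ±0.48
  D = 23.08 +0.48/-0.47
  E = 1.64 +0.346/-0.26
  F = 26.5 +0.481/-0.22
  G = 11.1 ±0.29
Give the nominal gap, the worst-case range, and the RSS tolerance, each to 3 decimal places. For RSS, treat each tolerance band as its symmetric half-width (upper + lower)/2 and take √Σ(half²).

Stack each dimension's contribution:
  +A: nom +9.240 → Σnom=9.240; wc +0.380/-0.150 → slack +0.380/-0.150; half-tol=0.265, Σhalf²=0.070225
  +B: nom +20.620 → Σnom=29.860; wc +0.270/-0.247 → slack +0.650/-0.397; half-tol=0.259, Σhalf²=0.137047
  +C: nom +31.900 → Σnom=61.760; wc +0.480/-0.480 → slack +1.130/-0.877; half-tol=0.480, Σhalf²=0.367447
  -D: nom -23.080 → Σnom=38.680; wc +0.470/-0.480 → slack +1.600/-1.357; half-tol=0.475, Σhalf²=0.593072
  -E: nom -1.640 → Σnom=37.040; wc +0.260/-0.346 → slack +1.860/-1.703; half-tol=0.303, Σhalf²=0.684881
  -F: nom -26.500 → Σnom=10.540; wc +0.220/-0.481 → slack +2.080/-2.184; half-tol=0.350, Σhalf²=0.807731
  -G: nom -11.100 → Σnom=-0.560; wc +0.290/-0.290 → slack +2.370/-2.474; half-tol=0.290, Σhalf²=0.891831
Nominal = -0.560. Worst-case = [-0.560 - 2.474, -0.560 + 2.370] = [-3.034, 1.810]. RSS = √0.891831 = 0.944.

nominal=-0.560 wc=[-3.034,1.810] rss=0.944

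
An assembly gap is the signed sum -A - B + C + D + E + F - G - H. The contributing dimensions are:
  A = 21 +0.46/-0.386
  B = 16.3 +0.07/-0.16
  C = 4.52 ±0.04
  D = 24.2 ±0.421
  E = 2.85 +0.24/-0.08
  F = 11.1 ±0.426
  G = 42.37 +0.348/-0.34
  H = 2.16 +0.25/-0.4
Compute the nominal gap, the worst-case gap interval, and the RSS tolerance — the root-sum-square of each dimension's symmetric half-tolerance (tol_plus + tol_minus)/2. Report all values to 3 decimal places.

nominal=-39.160 wc=[-41.255,-36.747] rss=0.896

Stack each dimension's contribution:
  -A: nom -21.000 → Σnom=-21.000; wc +0.386/-0.460 → slack +0.386/-0.460; half-tol=0.423, Σhalf²=0.178929
  -B: nom -16.300 → Σnom=-37.300; wc +0.160/-0.070 → slack +0.546/-0.530; half-tol=0.115, Σhalf²=0.192154
  +C: nom +4.520 → Σnom=-32.780; wc +0.040/-0.040 → slack +0.586/-0.570; half-tol=0.040, Σhalf²=0.193754
  +D: nom +24.200 → Σnom=-8.580; wc +0.421/-0.421 → slack +1.007/-0.991; half-tol=0.421, Σhalf²=0.370995
  +E: nom +2.850 → Σnom=-5.730; wc +0.240/-0.080 → slack +1.247/-1.071; half-tol=0.160, Σhalf²=0.396595
  +F: nom +11.100 → Σnom=5.370; wc +0.426/-0.426 → slack +1.673/-1.497; half-tol=0.426, Σhalf²=0.578071
  -G: nom -42.370 → Σnom=-37.000; wc +0.340/-0.348 → slack +2.013/-1.845; half-tol=0.344, Σhalf²=0.696407
  -H: nom -2.160 → Σnom=-39.160; wc +0.400/-0.250 → slack +2.413/-2.095; half-tol=0.325, Σhalf²=0.802032
Nominal = -39.160. Worst-case = [-39.160 - 2.095, -39.160 + 2.413] = [-41.255, -36.747]. RSS = √0.802032 = 0.896.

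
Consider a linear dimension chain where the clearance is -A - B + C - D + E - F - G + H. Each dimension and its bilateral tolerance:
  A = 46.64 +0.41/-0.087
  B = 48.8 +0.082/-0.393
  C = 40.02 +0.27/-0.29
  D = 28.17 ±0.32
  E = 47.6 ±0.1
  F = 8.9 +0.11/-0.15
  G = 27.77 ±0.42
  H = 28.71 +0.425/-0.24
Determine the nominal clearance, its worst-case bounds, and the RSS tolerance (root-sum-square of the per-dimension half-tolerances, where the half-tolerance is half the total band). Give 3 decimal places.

Stack each dimension's contribution:
  -A: nom -46.640 → Σnom=-46.640; wc +0.087/-0.410 → slack +0.087/-0.410; half-tol=0.248, Σhalf²=0.061752
  -B: nom -48.800 → Σnom=-95.440; wc +0.393/-0.082 → slack +0.480/-0.492; half-tol=0.238, Σhalf²=0.118158
  +C: nom +40.020 → Σnom=-55.420; wc +0.270/-0.290 → slack +0.750/-0.782; half-tol=0.280, Σhalf²=0.196559
  -D: nom -28.170 → Σnom=-83.590; wc +0.320/-0.320 → slack +1.070/-1.102; half-tol=0.320, Σhalf²=0.298959
  +E: nom +47.600 → Σnom=-35.990; wc +0.100/-0.100 → slack +1.170/-1.202; half-tol=0.100, Σhalf²=0.308959
  -F: nom -8.900 → Σnom=-44.890; wc +0.150/-0.110 → slack +1.320/-1.312; half-tol=0.130, Σhalf²=0.325859
  -G: nom -27.770 → Σnom=-72.660; wc +0.420/-0.420 → slack +1.740/-1.732; half-tol=0.420, Σhalf²=0.502259
  +H: nom +28.710 → Σnom=-43.950; wc +0.425/-0.240 → slack +2.165/-1.972; half-tol=0.333, Σhalf²=0.612815
Nominal = -43.950. Worst-case = [-43.950 - 1.972, -43.950 + 2.165] = [-45.922, -41.785]. RSS = √0.612815 = 0.783.

nominal=-43.950 wc=[-45.922,-41.785] rss=0.783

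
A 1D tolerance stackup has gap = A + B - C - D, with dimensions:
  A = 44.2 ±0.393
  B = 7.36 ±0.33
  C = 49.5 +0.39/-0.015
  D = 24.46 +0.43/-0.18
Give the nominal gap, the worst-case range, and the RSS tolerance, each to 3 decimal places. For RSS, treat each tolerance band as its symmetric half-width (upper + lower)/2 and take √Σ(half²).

nominal=-22.400 wc=[-23.943,-21.482] rss=0.630

Stack each dimension's contribution:
  +A: nom +44.200 → Σnom=44.200; wc +0.393/-0.393 → slack +0.393/-0.393; half-tol=0.393, Σhalf²=0.154449
  +B: nom +7.360 → Σnom=51.560; wc +0.330/-0.330 → slack +0.723/-0.723; half-tol=0.330, Σhalf²=0.263349
  -C: nom -49.500 → Σnom=2.060; wc +0.015/-0.390 → slack +0.738/-1.113; half-tol=0.203, Σhalf²=0.304355
  -D: nom -24.460 → Σnom=-22.400; wc +0.180/-0.430 → slack +0.918/-1.543; half-tol=0.305, Σhalf²=0.397380
Nominal = -22.400. Worst-case = [-22.400 - 1.543, -22.400 + 0.918] = [-23.943, -21.482]. RSS = √0.397380 = 0.630.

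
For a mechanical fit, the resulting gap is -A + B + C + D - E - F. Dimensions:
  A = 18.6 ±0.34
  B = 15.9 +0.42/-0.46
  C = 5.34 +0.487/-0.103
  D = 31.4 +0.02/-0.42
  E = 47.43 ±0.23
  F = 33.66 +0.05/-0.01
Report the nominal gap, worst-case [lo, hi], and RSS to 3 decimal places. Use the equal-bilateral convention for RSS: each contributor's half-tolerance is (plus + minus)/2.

Stack each dimension's contribution:
  -A: nom -18.600 → Σnom=-18.600; wc +0.340/-0.340 → slack +0.340/-0.340; half-tol=0.340, Σhalf²=0.115600
  +B: nom +15.900 → Σnom=-2.700; wc +0.420/-0.460 → slack +0.760/-0.800; half-tol=0.440, Σhalf²=0.309200
  +C: nom +5.340 → Σnom=2.640; wc +0.487/-0.103 → slack +1.247/-0.903; half-tol=0.295, Σhalf²=0.396225
  +D: nom +31.400 → Σnom=34.040; wc +0.020/-0.420 → slack +1.267/-1.323; half-tol=0.220, Σhalf²=0.444625
  -E: nom -47.430 → Σnom=-13.390; wc +0.230/-0.230 → slack +1.497/-1.553; half-tol=0.230, Σhalf²=0.497525
  -F: nom -33.660 → Σnom=-47.050; wc +0.010/-0.050 → slack +1.507/-1.603; half-tol=0.030, Σhalf²=0.498425
Nominal = -47.050. Worst-case = [-47.050 - 1.603, -47.050 + 1.507] = [-48.653, -45.543]. RSS = √0.498425 = 0.706.

nominal=-47.050 wc=[-48.653,-45.543] rss=0.706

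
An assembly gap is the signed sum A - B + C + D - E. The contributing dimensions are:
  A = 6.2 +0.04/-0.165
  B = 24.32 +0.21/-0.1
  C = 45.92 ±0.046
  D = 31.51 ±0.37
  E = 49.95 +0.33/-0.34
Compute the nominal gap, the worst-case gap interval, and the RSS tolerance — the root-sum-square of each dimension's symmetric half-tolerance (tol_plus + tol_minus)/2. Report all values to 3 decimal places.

Stack each dimension's contribution:
  +A: nom +6.200 → Σnom=6.200; wc +0.040/-0.165 → slack +0.040/-0.165; half-tol=0.103, Σhalf²=0.010506
  -B: nom -24.320 → Σnom=-18.120; wc +0.100/-0.210 → slack +0.140/-0.375; half-tol=0.155, Σhalf²=0.034531
  +C: nom +45.920 → Σnom=27.800; wc +0.046/-0.046 → slack +0.186/-0.421; half-tol=0.046, Σhalf²=0.036647
  +D: nom +31.510 → Σnom=59.310; wc +0.370/-0.370 → slack +0.556/-0.791; half-tol=0.370, Σhalf²=0.173547
  -E: nom -49.950 → Σnom=9.360; wc +0.340/-0.330 → slack +0.896/-1.121; half-tol=0.335, Σhalf²=0.285772
Nominal = 9.360. Worst-case = [9.360 - 1.121, 9.360 + 0.896] = [8.239, 10.256]. RSS = √0.285772 = 0.535.

nominal=9.360 wc=[8.239,10.256] rss=0.535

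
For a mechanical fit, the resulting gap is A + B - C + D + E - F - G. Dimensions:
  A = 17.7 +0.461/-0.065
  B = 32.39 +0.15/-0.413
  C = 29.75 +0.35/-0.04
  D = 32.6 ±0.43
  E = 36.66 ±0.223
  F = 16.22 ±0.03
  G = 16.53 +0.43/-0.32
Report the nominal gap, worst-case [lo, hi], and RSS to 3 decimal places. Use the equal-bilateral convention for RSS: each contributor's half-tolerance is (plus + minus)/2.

Stack each dimension's contribution:
  +A: nom +17.700 → Σnom=17.700; wc +0.461/-0.065 → slack +0.461/-0.065; half-tol=0.263, Σhalf²=0.069169
  +B: nom +32.390 → Σnom=50.090; wc +0.150/-0.413 → slack +0.611/-0.478; half-tol=0.281, Σhalf²=0.148411
  -C: nom -29.750 → Σnom=20.340; wc +0.040/-0.350 → slack +0.651/-0.828; half-tol=0.195, Σhalf²=0.186436
  +D: nom +32.600 → Σnom=52.940; wc +0.430/-0.430 → slack +1.081/-1.258; half-tol=0.430, Σhalf²=0.371336
  +E: nom +36.660 → Σnom=89.600; wc +0.223/-0.223 → slack +1.304/-1.481; half-tol=0.223, Σhalf²=0.421065
  -F: nom -16.220 → Σnom=73.380; wc +0.030/-0.030 → slack +1.334/-1.511; half-tol=0.030, Σhalf²=0.421965
  -G: nom -16.530 → Σnom=56.850; wc +0.320/-0.430 → slack +1.654/-1.941; half-tol=0.375, Σhalf²=0.562590
Nominal = 56.850. Worst-case = [56.850 - 1.941, 56.850 + 1.654] = [54.909, 58.504]. RSS = √0.562590 = 0.750.

nominal=56.850 wc=[54.909,58.504] rss=0.750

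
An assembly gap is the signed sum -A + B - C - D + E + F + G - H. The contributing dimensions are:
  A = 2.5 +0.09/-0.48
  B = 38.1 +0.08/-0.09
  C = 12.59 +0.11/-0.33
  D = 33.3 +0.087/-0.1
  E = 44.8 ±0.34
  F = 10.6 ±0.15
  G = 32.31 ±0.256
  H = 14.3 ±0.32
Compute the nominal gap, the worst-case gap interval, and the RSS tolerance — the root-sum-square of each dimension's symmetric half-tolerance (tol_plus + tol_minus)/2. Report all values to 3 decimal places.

nominal=63.120 wc=[61.677,65.176] rss=0.672

Stack each dimension's contribution:
  -A: nom -2.500 → Σnom=-2.500; wc +0.480/-0.090 → slack +0.480/-0.090; half-tol=0.285, Σhalf²=0.081225
  +B: nom +38.100 → Σnom=35.600; wc +0.080/-0.090 → slack +0.560/-0.180; half-tol=0.085, Σhalf²=0.088450
  -C: nom -12.590 → Σnom=23.010; wc +0.330/-0.110 → slack +0.890/-0.290; half-tol=0.220, Σhalf²=0.136850
  -D: nom -33.300 → Σnom=-10.290; wc +0.100/-0.087 → slack +0.990/-0.377; half-tol=0.093, Σhalf²=0.145592
  +E: nom +44.800 → Σnom=34.510; wc +0.340/-0.340 → slack +1.330/-0.717; half-tol=0.340, Σhalf²=0.261192
  +F: nom +10.600 → Σnom=45.110; wc +0.150/-0.150 → slack +1.480/-0.867; half-tol=0.150, Σhalf²=0.283692
  +G: nom +32.310 → Σnom=77.420; wc +0.256/-0.256 → slack +1.736/-1.123; half-tol=0.256, Σhalf²=0.349228
  -H: nom -14.300 → Σnom=63.120; wc +0.320/-0.320 → slack +2.056/-1.443; half-tol=0.320, Σhalf²=0.451628
Nominal = 63.120. Worst-case = [63.120 - 1.443, 63.120 + 2.056] = [61.677, 65.176]. RSS = √0.451628 = 0.672.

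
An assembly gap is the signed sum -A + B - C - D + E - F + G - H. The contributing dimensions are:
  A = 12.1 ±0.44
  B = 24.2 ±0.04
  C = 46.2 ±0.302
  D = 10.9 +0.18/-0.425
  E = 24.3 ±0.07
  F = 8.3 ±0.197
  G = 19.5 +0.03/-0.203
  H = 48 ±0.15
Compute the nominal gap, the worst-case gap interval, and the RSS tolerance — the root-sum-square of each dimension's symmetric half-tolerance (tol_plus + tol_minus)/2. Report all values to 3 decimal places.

Stack each dimension's contribution:
  -A: nom -12.100 → Σnom=-12.100; wc +0.440/-0.440 → slack +0.440/-0.440; half-tol=0.440, Σhalf²=0.193600
  +B: nom +24.200 → Σnom=12.100; wc +0.040/-0.040 → slack +0.480/-0.480; half-tol=0.040, Σhalf²=0.195200
  -C: nom -46.200 → Σnom=-34.100; wc +0.302/-0.302 → slack +0.782/-0.782; half-tol=0.302, Σhalf²=0.286404
  -D: nom -10.900 → Σnom=-45.000; wc +0.425/-0.180 → slack +1.207/-0.962; half-tol=0.302, Σhalf²=0.377910
  +E: nom +24.300 → Σnom=-20.700; wc +0.070/-0.070 → slack +1.277/-1.032; half-tol=0.070, Σhalf²=0.382810
  -F: nom -8.300 → Σnom=-29.000; wc +0.197/-0.197 → slack +1.474/-1.229; half-tol=0.197, Σhalf²=0.421619
  +G: nom +19.500 → Σnom=-9.500; wc +0.030/-0.203 → slack +1.504/-1.432; half-tol=0.117, Σhalf²=0.435192
  -H: nom -48.000 → Σnom=-57.500; wc +0.150/-0.150 → slack +1.654/-1.582; half-tol=0.150, Σhalf²=0.457692
Nominal = -57.500. Worst-case = [-57.500 - 1.582, -57.500 + 1.654] = [-59.082, -55.846]. RSS = √0.457692 = 0.677.

nominal=-57.500 wc=[-59.082,-55.846] rss=0.677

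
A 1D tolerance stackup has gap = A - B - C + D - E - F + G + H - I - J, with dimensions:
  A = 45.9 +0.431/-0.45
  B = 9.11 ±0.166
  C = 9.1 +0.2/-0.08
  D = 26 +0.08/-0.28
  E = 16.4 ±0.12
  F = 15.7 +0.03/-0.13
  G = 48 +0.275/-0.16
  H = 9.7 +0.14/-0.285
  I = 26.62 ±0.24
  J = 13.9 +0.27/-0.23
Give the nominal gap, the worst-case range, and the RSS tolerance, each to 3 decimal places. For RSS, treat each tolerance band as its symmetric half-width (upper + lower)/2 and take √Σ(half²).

Stack each dimension's contribution:
  +A: nom +45.900 → Σnom=45.900; wc +0.431/-0.450 → slack +0.431/-0.450; half-tol=0.441, Σhalf²=0.194040
  -B: nom -9.110 → Σnom=36.790; wc +0.166/-0.166 → slack +0.597/-0.616; half-tol=0.166, Σhalf²=0.221596
  -C: nom -9.100 → Σnom=27.690; wc +0.080/-0.200 → slack +0.677/-0.816; half-tol=0.140, Σhalf²=0.241196
  +D: nom +26.000 → Σnom=53.690; wc +0.080/-0.280 → slack +0.757/-1.096; half-tol=0.180, Σhalf²=0.273596
  -E: nom -16.400 → Σnom=37.290; wc +0.120/-0.120 → slack +0.877/-1.216; half-tol=0.120, Σhalf²=0.287996
  -F: nom -15.700 → Σnom=21.590; wc +0.130/-0.030 → slack +1.007/-1.246; half-tol=0.080, Σhalf²=0.294396
  +G: nom +48.000 → Σnom=69.590; wc +0.275/-0.160 → slack +1.282/-1.406; half-tol=0.218, Σhalf²=0.341703
  +H: nom +9.700 → Σnom=79.290; wc +0.140/-0.285 → slack +1.422/-1.691; half-tol=0.212, Σhalf²=0.386859
  -I: nom -26.620 → Σnom=52.670; wc +0.240/-0.240 → slack +1.662/-1.931; half-tol=0.240, Σhalf²=0.444459
  -J: nom -13.900 → Σnom=38.770; wc +0.230/-0.270 → slack +1.892/-2.201; half-tol=0.250, Σhalf²=0.506959
Nominal = 38.770. Worst-case = [38.770 - 2.201, 38.770 + 1.892] = [36.569, 40.662]. RSS = √0.506959 = 0.712.

nominal=38.770 wc=[36.569,40.662] rss=0.712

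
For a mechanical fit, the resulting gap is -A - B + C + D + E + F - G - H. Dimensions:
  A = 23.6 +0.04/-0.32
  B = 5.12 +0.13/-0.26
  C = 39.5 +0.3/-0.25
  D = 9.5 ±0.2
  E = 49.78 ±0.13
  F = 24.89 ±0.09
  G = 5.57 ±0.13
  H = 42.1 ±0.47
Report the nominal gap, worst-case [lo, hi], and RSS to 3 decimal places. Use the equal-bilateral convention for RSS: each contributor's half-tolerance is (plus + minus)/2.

nominal=47.280 wc=[45.840,49.180] rss=0.670

Stack each dimension's contribution:
  -A: nom -23.600 → Σnom=-23.600; wc +0.320/-0.040 → slack +0.320/-0.040; half-tol=0.180, Σhalf²=0.032400
  -B: nom -5.120 → Σnom=-28.720; wc +0.260/-0.130 → slack +0.580/-0.170; half-tol=0.195, Σhalf²=0.070425
  +C: nom +39.500 → Σnom=10.780; wc +0.300/-0.250 → slack +0.880/-0.420; half-tol=0.275, Σhalf²=0.146050
  +D: nom +9.500 → Σnom=20.280; wc +0.200/-0.200 → slack +1.080/-0.620; half-tol=0.200, Σhalf²=0.186050
  +E: nom +49.780 → Σnom=70.060; wc +0.130/-0.130 → slack +1.210/-0.750; half-tol=0.130, Σhalf²=0.202950
  +F: nom +24.890 → Σnom=94.950; wc +0.090/-0.090 → slack +1.300/-0.840; half-tol=0.090, Σhalf²=0.211050
  -G: nom -5.570 → Σnom=89.380; wc +0.130/-0.130 → slack +1.430/-0.970; half-tol=0.130, Σhalf²=0.227950
  -H: nom -42.100 → Σnom=47.280; wc +0.470/-0.470 → slack +1.900/-1.440; half-tol=0.470, Σhalf²=0.448850
Nominal = 47.280. Worst-case = [47.280 - 1.440, 47.280 + 1.900] = [45.840, 49.180]. RSS = √0.448850 = 0.670.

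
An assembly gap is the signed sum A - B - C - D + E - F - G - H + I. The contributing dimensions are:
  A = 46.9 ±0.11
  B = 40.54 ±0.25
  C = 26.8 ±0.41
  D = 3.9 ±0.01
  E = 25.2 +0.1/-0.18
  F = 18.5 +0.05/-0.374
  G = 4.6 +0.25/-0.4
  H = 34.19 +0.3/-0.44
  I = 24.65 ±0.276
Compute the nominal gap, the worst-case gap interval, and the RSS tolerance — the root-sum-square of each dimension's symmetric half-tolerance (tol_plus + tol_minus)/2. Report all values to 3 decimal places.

Stack each dimension's contribution:
  +A: nom +46.900 → Σnom=46.900; wc +0.110/-0.110 → slack +0.110/-0.110; half-tol=0.110, Σhalf²=0.012100
  -B: nom -40.540 → Σnom=6.360; wc +0.250/-0.250 → slack +0.360/-0.360; half-tol=0.250, Σhalf²=0.074600
  -C: nom -26.800 → Σnom=-20.440; wc +0.410/-0.410 → slack +0.770/-0.770; half-tol=0.410, Σhalf²=0.242700
  -D: nom -3.900 → Σnom=-24.340; wc +0.010/-0.010 → slack +0.780/-0.780; half-tol=0.010, Σhalf²=0.242800
  +E: nom +25.200 → Σnom=0.860; wc +0.100/-0.180 → slack +0.880/-0.960; half-tol=0.140, Σhalf²=0.262400
  -F: nom -18.500 → Σnom=-17.640; wc +0.374/-0.050 → slack +1.254/-1.010; half-tol=0.212, Σhalf²=0.307344
  -G: nom -4.600 → Σnom=-22.240; wc +0.400/-0.250 → slack +1.654/-1.260; half-tol=0.325, Σhalf²=0.412969
  -H: nom -34.190 → Σnom=-56.430; wc +0.440/-0.300 → slack +2.094/-1.560; half-tol=0.370, Σhalf²=0.549869
  +I: nom +24.650 → Σnom=-31.780; wc +0.276/-0.276 → slack +2.370/-1.836; half-tol=0.276, Σhalf²=0.626045
Nominal = -31.780. Worst-case = [-31.780 - 1.836, -31.780 + 2.370] = [-33.616, -29.410]. RSS = √0.626045 = 0.791.

nominal=-31.780 wc=[-33.616,-29.410] rss=0.791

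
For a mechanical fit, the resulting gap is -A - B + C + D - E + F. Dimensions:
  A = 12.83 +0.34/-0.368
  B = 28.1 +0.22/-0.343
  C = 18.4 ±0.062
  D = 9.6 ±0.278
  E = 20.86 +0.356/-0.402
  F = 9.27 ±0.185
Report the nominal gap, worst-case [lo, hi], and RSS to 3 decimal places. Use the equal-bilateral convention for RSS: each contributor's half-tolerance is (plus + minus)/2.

Stack each dimension's contribution:
  -A: nom -12.830 → Σnom=-12.830; wc +0.368/-0.340 → slack +0.368/-0.340; half-tol=0.354, Σhalf²=0.125316
  -B: nom -28.100 → Σnom=-40.930; wc +0.343/-0.220 → slack +0.711/-0.560; half-tol=0.282, Σhalf²=0.204558
  +C: nom +18.400 → Σnom=-22.530; wc +0.062/-0.062 → slack +0.773/-0.622; half-tol=0.062, Σhalf²=0.208402
  +D: nom +9.600 → Σnom=-12.930; wc +0.278/-0.278 → slack +1.051/-0.900; half-tol=0.278, Σhalf²=0.285686
  -E: nom -20.860 → Σnom=-33.790; wc +0.402/-0.356 → slack +1.453/-1.256; half-tol=0.379, Σhalf²=0.429327
  +F: nom +9.270 → Σnom=-24.520; wc +0.185/-0.185 → slack +1.638/-1.441; half-tol=0.185, Σhalf²=0.463552
Nominal = -24.520. Worst-case = [-24.520 - 1.441, -24.520 + 1.638] = [-25.961, -22.882]. RSS = √0.463552 = 0.681.

nominal=-24.520 wc=[-25.961,-22.882] rss=0.681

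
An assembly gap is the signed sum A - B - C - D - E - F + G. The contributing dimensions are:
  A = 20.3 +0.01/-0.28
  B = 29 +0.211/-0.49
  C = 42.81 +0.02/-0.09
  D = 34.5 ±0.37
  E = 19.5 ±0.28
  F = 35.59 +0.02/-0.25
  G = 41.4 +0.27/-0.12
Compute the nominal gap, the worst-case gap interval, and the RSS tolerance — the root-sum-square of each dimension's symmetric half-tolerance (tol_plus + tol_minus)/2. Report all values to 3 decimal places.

Stack each dimension's contribution:
  +A: nom +20.300 → Σnom=20.300; wc +0.010/-0.280 → slack +0.010/-0.280; half-tol=0.145, Σhalf²=0.021025
  -B: nom -29.000 → Σnom=-8.700; wc +0.490/-0.211 → slack +0.500/-0.491; half-tol=0.350, Σhalf²=0.143875
  -C: nom -42.810 → Σnom=-51.510; wc +0.090/-0.020 → slack +0.590/-0.511; half-tol=0.055, Σhalf²=0.146900
  -D: nom -34.500 → Σnom=-86.010; wc +0.370/-0.370 → slack +0.960/-0.881; half-tol=0.370, Σhalf²=0.283800
  -E: nom -19.500 → Σnom=-105.510; wc +0.280/-0.280 → slack +1.240/-1.161; half-tol=0.280, Σhalf²=0.362200
  -F: nom -35.590 → Σnom=-141.100; wc +0.250/-0.020 → slack +1.490/-1.181; half-tol=0.135, Σhalf²=0.380425
  +G: nom +41.400 → Σnom=-99.700; wc +0.270/-0.120 → slack +1.760/-1.301; half-tol=0.195, Σhalf²=0.418450
Nominal = -99.700. Worst-case = [-99.700 - 1.301, -99.700 + 1.760] = [-101.001, -97.940]. RSS = √0.418450 = 0.647.

nominal=-99.700 wc=[-101.001,-97.940] rss=0.647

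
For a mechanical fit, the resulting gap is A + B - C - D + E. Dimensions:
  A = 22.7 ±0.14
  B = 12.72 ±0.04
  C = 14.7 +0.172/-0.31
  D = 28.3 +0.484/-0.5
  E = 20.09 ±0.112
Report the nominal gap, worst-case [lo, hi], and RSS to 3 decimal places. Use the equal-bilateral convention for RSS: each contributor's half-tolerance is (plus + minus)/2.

Stack each dimension's contribution:
  +A: nom +22.700 → Σnom=22.700; wc +0.140/-0.140 → slack +0.140/-0.140; half-tol=0.140, Σhalf²=0.019600
  +B: nom +12.720 → Σnom=35.420; wc +0.040/-0.040 → slack +0.180/-0.180; half-tol=0.040, Σhalf²=0.021200
  -C: nom -14.700 → Σnom=20.720; wc +0.310/-0.172 → slack +0.490/-0.352; half-tol=0.241, Σhalf²=0.079281
  -D: nom -28.300 → Σnom=-7.580; wc +0.500/-0.484 → slack +0.990/-0.836; half-tol=0.492, Σhalf²=0.321345
  +E: nom +20.090 → Σnom=12.510; wc +0.112/-0.112 → slack +1.102/-0.948; half-tol=0.112, Σhalf²=0.333889
Nominal = 12.510. Worst-case = [12.510 - 0.948, 12.510 + 1.102] = [11.562, 13.612]. RSS = √0.333889 = 0.578.

nominal=12.510 wc=[11.562,13.612] rss=0.578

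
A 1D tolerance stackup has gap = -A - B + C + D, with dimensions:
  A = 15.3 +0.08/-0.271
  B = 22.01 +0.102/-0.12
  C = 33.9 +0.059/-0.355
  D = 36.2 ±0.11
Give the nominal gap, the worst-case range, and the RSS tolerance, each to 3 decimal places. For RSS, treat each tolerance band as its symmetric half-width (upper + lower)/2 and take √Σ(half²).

nominal=32.790 wc=[32.143,33.350] rss=0.313

Stack each dimension's contribution:
  -A: nom -15.300 → Σnom=-15.300; wc +0.271/-0.080 → slack +0.271/-0.080; half-tol=0.176, Σhalf²=0.030800
  -B: nom -22.010 → Σnom=-37.310; wc +0.120/-0.102 → slack +0.391/-0.182; half-tol=0.111, Σhalf²=0.043121
  +C: nom +33.900 → Σnom=-3.410; wc +0.059/-0.355 → slack +0.450/-0.537; half-tol=0.207, Σhalf²=0.085970
  +D: nom +36.200 → Σnom=32.790; wc +0.110/-0.110 → slack +0.560/-0.647; half-tol=0.110, Σhalf²=0.098070
Nominal = 32.790. Worst-case = [32.790 - 0.647, 32.790 + 0.560] = [32.143, 33.350]. RSS = √0.098070 = 0.313.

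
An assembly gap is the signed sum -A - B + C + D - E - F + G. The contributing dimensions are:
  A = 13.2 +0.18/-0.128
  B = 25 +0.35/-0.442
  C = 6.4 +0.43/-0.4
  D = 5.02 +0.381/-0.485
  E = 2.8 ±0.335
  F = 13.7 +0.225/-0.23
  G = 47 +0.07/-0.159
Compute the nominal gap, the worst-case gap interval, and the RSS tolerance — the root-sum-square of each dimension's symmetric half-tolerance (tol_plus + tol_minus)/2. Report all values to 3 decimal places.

nominal=3.720 wc=[1.586,5.736] rss=0.847

Stack each dimension's contribution:
  -A: nom -13.200 → Σnom=-13.200; wc +0.128/-0.180 → slack +0.128/-0.180; half-tol=0.154, Σhalf²=0.023716
  -B: nom -25.000 → Σnom=-38.200; wc +0.442/-0.350 → slack +0.570/-0.530; half-tol=0.396, Σhalf²=0.180532
  +C: nom +6.400 → Σnom=-31.800; wc +0.430/-0.400 → slack +1.000/-0.930; half-tol=0.415, Σhalf²=0.352757
  +D: nom +5.020 → Σnom=-26.780; wc +0.381/-0.485 → slack +1.381/-1.415; half-tol=0.433, Σhalf²=0.540246
  -E: nom -2.800 → Σnom=-29.580; wc +0.335/-0.335 → slack +1.716/-1.750; half-tol=0.335, Σhalf²=0.652471
  -F: nom -13.700 → Σnom=-43.280; wc +0.230/-0.225 → slack +1.946/-1.975; half-tol=0.228, Σhalf²=0.704227
  +G: nom +47.000 → Σnom=3.720; wc +0.070/-0.159 → slack +2.016/-2.134; half-tol=0.115, Σhalf²=0.717337
Nominal = 3.720. Worst-case = [3.720 - 2.134, 3.720 + 2.016] = [1.586, 5.736]. RSS = √0.717337 = 0.847.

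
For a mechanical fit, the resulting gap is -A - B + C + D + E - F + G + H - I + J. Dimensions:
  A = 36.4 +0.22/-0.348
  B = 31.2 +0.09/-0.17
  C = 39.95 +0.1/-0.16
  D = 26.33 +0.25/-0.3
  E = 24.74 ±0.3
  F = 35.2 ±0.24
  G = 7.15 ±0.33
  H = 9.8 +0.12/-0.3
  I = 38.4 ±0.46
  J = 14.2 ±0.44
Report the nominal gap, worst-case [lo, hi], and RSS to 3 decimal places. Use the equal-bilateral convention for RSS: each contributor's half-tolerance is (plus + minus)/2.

nominal=-19.030 wc=[-21.870,-16.272] rss=0.947

Stack each dimension's contribution:
  -A: nom -36.400 → Σnom=-36.400; wc +0.348/-0.220 → slack +0.348/-0.220; half-tol=0.284, Σhalf²=0.080656
  -B: nom -31.200 → Σnom=-67.600; wc +0.170/-0.090 → slack +0.518/-0.310; half-tol=0.130, Σhalf²=0.097556
  +C: nom +39.950 → Σnom=-27.650; wc +0.100/-0.160 → slack +0.618/-0.470; half-tol=0.130, Σhalf²=0.114456
  +D: nom +26.330 → Σnom=-1.320; wc +0.250/-0.300 → slack +0.868/-0.770; half-tol=0.275, Σhalf²=0.190081
  +E: nom +24.740 → Σnom=23.420; wc +0.300/-0.300 → slack +1.168/-1.070; half-tol=0.300, Σhalf²=0.280081
  -F: nom -35.200 → Σnom=-11.780; wc +0.240/-0.240 → slack +1.408/-1.310; half-tol=0.240, Σhalf²=0.337681
  +G: nom +7.150 → Σnom=-4.630; wc +0.330/-0.330 → slack +1.738/-1.640; half-tol=0.330, Σhalf²=0.446581
  +H: nom +9.800 → Σnom=5.170; wc +0.120/-0.300 → slack +1.858/-1.940; half-tol=0.210, Σhalf²=0.490681
  -I: nom -38.400 → Σnom=-33.230; wc +0.460/-0.460 → slack +2.318/-2.400; half-tol=0.460, Σhalf²=0.702281
  +J: nom +14.200 → Σnom=-19.030; wc +0.440/-0.440 → slack +2.758/-2.840; half-tol=0.440, Σhalf²=0.895881
Nominal = -19.030. Worst-case = [-19.030 - 2.840, -19.030 + 2.758] = [-21.870, -16.272]. RSS = √0.895881 = 0.947.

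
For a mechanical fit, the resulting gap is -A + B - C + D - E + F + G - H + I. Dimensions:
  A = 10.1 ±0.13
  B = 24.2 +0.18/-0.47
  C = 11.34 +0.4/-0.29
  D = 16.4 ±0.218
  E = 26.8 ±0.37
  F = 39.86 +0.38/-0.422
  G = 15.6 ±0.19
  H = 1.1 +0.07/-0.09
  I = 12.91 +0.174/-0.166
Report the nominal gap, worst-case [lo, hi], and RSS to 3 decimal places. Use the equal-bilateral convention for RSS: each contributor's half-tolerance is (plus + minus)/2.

Stack each dimension's contribution:
  -A: nom -10.100 → Σnom=-10.100; wc +0.130/-0.130 → slack +0.130/-0.130; half-tol=0.130, Σhalf²=0.016900
  +B: nom +24.200 → Σnom=14.100; wc +0.180/-0.470 → slack +0.310/-0.600; half-tol=0.325, Σhalf²=0.122525
  -C: nom -11.340 → Σnom=2.760; wc +0.290/-0.400 → slack +0.600/-1.000; half-tol=0.345, Σhalf²=0.241550
  +D: nom +16.400 → Σnom=19.160; wc +0.218/-0.218 → slack +0.818/-1.218; half-tol=0.218, Σhalf²=0.289074
  -E: nom -26.800 → Σnom=-7.640; wc +0.370/-0.370 → slack +1.188/-1.588; half-tol=0.370, Σhalf²=0.425974
  +F: nom +39.860 → Σnom=32.220; wc +0.380/-0.422 → slack +1.568/-2.010; half-tol=0.401, Σhalf²=0.586775
  +G: nom +15.600 → Σnom=47.820; wc +0.190/-0.190 → slack +1.758/-2.200; half-tol=0.190, Σhalf²=0.622875
  -H: nom -1.100 → Σnom=46.720; wc +0.090/-0.070 → slack +1.848/-2.270; half-tol=0.080, Σhalf²=0.629275
  +I: nom +12.910 → Σnom=59.630; wc +0.174/-0.166 → slack +2.022/-2.436; half-tol=0.170, Σhalf²=0.658175
Nominal = 59.630. Worst-case = [59.630 - 2.436, 59.630 + 2.022] = [57.194, 61.652]. RSS = √0.658175 = 0.811.

nominal=59.630 wc=[57.194,61.652] rss=0.811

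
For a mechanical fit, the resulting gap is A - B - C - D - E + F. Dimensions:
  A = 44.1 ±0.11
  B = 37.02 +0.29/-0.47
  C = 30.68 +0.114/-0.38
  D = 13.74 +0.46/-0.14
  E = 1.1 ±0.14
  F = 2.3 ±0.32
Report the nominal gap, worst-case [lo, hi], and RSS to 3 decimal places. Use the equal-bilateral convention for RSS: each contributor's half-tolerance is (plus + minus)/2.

nominal=-36.140 wc=[-37.574,-34.580] rss=0.655

Stack each dimension's contribution:
  +A: nom +44.100 → Σnom=44.100; wc +0.110/-0.110 → slack +0.110/-0.110; half-tol=0.110, Σhalf²=0.012100
  -B: nom -37.020 → Σnom=7.080; wc +0.470/-0.290 → slack +0.580/-0.400; half-tol=0.380, Σhalf²=0.156500
  -C: nom -30.680 → Σnom=-23.600; wc +0.380/-0.114 → slack +0.960/-0.514; half-tol=0.247, Σhalf²=0.217509
  -D: nom -13.740 → Σnom=-37.340; wc +0.140/-0.460 → slack +1.100/-0.974; half-tol=0.300, Σhalf²=0.307509
  -E: nom -1.100 → Σnom=-38.440; wc +0.140/-0.140 → slack +1.240/-1.114; half-tol=0.140, Σhalf²=0.327109
  +F: nom +2.300 → Σnom=-36.140; wc +0.320/-0.320 → slack +1.560/-1.434; half-tol=0.320, Σhalf²=0.429509
Nominal = -36.140. Worst-case = [-36.140 - 1.434, -36.140 + 1.560] = [-37.574, -34.580]. RSS = √0.429509 = 0.655.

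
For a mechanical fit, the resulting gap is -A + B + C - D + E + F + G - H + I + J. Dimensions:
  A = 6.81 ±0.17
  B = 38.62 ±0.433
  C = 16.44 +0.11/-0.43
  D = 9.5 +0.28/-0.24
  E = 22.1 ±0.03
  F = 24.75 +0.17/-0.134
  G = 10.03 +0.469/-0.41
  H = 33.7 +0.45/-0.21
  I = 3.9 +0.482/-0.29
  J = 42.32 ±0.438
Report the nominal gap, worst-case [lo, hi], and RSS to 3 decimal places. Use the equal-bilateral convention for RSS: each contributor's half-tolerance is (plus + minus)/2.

nominal=108.150 wc=[105.085,110.902] rss=1.012

Stack each dimension's contribution:
  -A: nom -6.810 → Σnom=-6.810; wc +0.170/-0.170 → slack +0.170/-0.170; half-tol=0.170, Σhalf²=0.028900
  +B: nom +38.620 → Σnom=31.810; wc +0.433/-0.433 → slack +0.603/-0.603; half-tol=0.433, Σhalf²=0.216389
  +C: nom +16.440 → Σnom=48.250; wc +0.110/-0.430 → slack +0.713/-1.033; half-tol=0.270, Σhalf²=0.289289
  -D: nom -9.500 → Σnom=38.750; wc +0.240/-0.280 → slack +0.953/-1.313; half-tol=0.260, Σhalf²=0.356889
  +E: nom +22.100 → Σnom=60.850; wc +0.030/-0.030 → slack +0.983/-1.343; half-tol=0.030, Σhalf²=0.357789
  +F: nom +24.750 → Σnom=85.600; wc +0.170/-0.134 → slack +1.153/-1.477; half-tol=0.152, Σhalf²=0.380893
  +G: nom +10.030 → Σnom=95.630; wc +0.469/-0.410 → slack +1.622/-1.887; half-tol=0.440, Σhalf²=0.574053
  -H: nom -33.700 → Σnom=61.930; wc +0.210/-0.450 → slack +1.832/-2.337; half-tol=0.330, Σhalf²=0.682953
  +I: nom +3.900 → Σnom=65.830; wc +0.482/-0.290 → slack +2.314/-2.627; half-tol=0.386, Σhalf²=0.831949
  +J: nom +42.320 → Σnom=108.150; wc +0.438/-0.438 → slack +2.752/-3.065; half-tol=0.438, Σhalf²=1.023793
Nominal = 108.150. Worst-case = [108.150 - 3.065, 108.150 + 2.752] = [105.085, 110.902]. RSS = √1.023793 = 1.012.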